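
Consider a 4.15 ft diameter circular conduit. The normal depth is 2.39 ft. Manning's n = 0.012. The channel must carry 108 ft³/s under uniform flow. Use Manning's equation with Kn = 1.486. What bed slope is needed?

For a circular section of diameter D = 4.15 ft at depth y = 2.39 ft, the central angle is θ = 2 arccos(1 − 2y/D) = 3.446 rad. Then A = (D²/8)(θ − sin θ) = 8.065 ft² and P = Dθ/2 = 7.151 ft.
Hydraulic radius R = A/P = 8.065/7.151 = 1.128 ft.
From Manning's equation, S = [nQ / (1.486 A R^(2/3))]² = [0.012 × 108 / (1.486 × 8.065 × 1.128^(2/3))]² = 0.00996.

S = 0.00996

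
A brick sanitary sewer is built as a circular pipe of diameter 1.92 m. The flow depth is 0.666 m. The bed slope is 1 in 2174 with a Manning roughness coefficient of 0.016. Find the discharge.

For a circular section of diameter D = 1.92 m at depth y = 0.666 m, the central angle is θ = 2 arccos(1 − 2y/D) = 2.519 rad. Then A = (D²/8)(θ − sin θ) = 0.8921 m² and P = Dθ/2 = 2.418 m.
Hydraulic radius R = A/P = 0.8921/2.418 = 0.3689 m.
Manning's equation: Q = (1/n) A R^(2/3) S^(1/2) = (1/0.016) × 0.8921 × 0.3689^(2/3) × 0.00046^(1/2) = 0.615 m³/s.

Q = 0.615 m³/s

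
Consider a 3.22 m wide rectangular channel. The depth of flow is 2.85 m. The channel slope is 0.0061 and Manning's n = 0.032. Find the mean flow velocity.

V = 2.49 m/s

Flow area A = b·y = 3.22 × 2.85 = 9.177 m². Wetted perimeter P = b + 2y = 3.22 + 2×2.85 = 8.92 m.
Hydraulic radius R = A/P = 9.177/8.92 = 1.029 m.
From Manning's equation, V = (1/n) R^(2/3) S^(1/2) = (1/0.032) × 1.029^(2/3) × 0.0061^(1/2) = 2.49 m/s.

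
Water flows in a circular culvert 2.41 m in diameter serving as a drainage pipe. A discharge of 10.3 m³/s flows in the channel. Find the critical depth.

At critical depth, Q² T / (g A³) = 1, i.e. A³/T = Q²/g = 10.3²/9.81 = 10.81.
At y = 1.72 m: A³/T = 19.39 — over.
At y = 1.22 m: A³/T = 5.162 — short.
At y = 1.48 m: A³/T = 10.81 — matches.

y_c = 1.48 m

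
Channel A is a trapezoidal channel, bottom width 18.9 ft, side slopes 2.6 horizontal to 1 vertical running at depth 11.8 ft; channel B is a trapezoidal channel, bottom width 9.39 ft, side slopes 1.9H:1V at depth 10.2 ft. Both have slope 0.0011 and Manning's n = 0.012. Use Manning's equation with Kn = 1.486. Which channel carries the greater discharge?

channel A

Channel A: With bottom width b = 18.9 ft and side slope z = 2.6: A = (b + zy)y = (18.9 + 2.6×11.8)×11.8 = 585 ft²; P = b + 2y√(1+z²) = 18.9 + 2×11.8×2.786 = 84.64 ft. Hydraulic radius R = A/P = 585/84.64 = 6.912 ft. Q_A = (1.486/0.012)·585·6.912^(2/3)·√0.0011 = 8719 ft³/s.
Channel B: With bottom width b = 9.39 ft and side slope z = 1.9: A = (b + zy)y = (9.39 + 1.9×10.2)×10.2 = 293.5 ft²; P = b + 2y√(1+z²) = 9.39 + 2×10.2×2.147 = 53.19 ft. Hydraulic radius R = A/P = 293.5/53.19 = 5.517 ft. Q_B = (1.486/0.012)·293.5·5.517^(2/3)·√0.0011 = 3763 ft³/s.
Q_A = 8719 ft³/s vs Q_B = 3763 ft³/s, so channel A carries more.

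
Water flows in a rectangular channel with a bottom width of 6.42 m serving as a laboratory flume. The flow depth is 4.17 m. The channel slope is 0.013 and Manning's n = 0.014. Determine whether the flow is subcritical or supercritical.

supercritical

Flow area A = b·y = 6.42 × 4.17 = 26.77 m². Wetted perimeter P = b + 2y = 6.42 + 2×4.17 = 14.76 m.
Hydraulic radius R = A/P = 26.77/14.76 = 1.814 m.
V = (1/n) R^(2/3) √S = (1/0.014) × 1.814^(2/3) × √0.013 = 12.11 m/s. Hydraulic depth D_h = A/T = 26.77/6.42 = 4.17 m.
Froude number Fr = V/√(g·D_h) = 12.11/√(9.81×4.17) = 1.89, which is greater than 1, so the flow is supercritical.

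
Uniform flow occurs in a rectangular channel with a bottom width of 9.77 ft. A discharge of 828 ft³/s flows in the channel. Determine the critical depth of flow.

y_c = 6.06 ft

For a rectangular channel, critical depth y_c = (q²/g)^(1/3) where q = Q/b = 828/9.77 = 84.75 ft²/s.
So y_c = (84.75²/32.2)^(1/3) = 6.06 ft.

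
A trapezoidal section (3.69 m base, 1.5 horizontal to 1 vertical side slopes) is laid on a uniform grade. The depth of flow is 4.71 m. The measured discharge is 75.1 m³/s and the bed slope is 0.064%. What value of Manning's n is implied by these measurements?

With bottom width b = 3.69 m and side slope z = 1.5: A = (b + zy)y = (3.69 + 1.5×4.71)×4.71 = 50.66 m²; P = b + 2y√(1+z²) = 3.69 + 2×4.71×1.803 = 20.67 m.
Hydraulic radius R = A/P = 50.66/20.67 = 2.45 m.
Rearranging Manning's equation: n = (1/Q) A R^(2/3) S^(1/2) = (1/75.1) × 50.66 × 2.45^(2/3) × √0.00064 = 0.031.

n = 0.031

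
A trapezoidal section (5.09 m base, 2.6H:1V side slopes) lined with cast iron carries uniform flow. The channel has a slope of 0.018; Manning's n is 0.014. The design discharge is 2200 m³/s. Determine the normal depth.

y_n = 5.59 m

Manning's equation rearranged: A R^(2/3) = nQ / (1·√S) = 0.014 × 2200 / (√0.018) = 229.6.
Trying y = 4.9 m: A R^(2/3) = 169.3 — short.
Trying y = 6.99 m: A R^(2/3) = 388.5 — over.
Trying y = 5.59 m: A R^(2/3) = 229.6 — matches.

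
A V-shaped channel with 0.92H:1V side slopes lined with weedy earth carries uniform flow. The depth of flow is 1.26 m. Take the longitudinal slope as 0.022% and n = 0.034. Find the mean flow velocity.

V = 0.247 m/s

For a triangular section with side slope z = 0.92: A = zy² = 0.92×1.26² = 1.461 m²; P = 2y√(1+z²) = 2×1.26×1.359 = 3.424 m.
Hydraulic radius R = A/P = 1.461/3.424 = 0.4265 m.
From Manning's equation, V = (1/n) R^(2/3) S^(1/2) = (1/0.034) × 0.4265^(2/3) × 0.00022^(1/2) = 0.247 m/s.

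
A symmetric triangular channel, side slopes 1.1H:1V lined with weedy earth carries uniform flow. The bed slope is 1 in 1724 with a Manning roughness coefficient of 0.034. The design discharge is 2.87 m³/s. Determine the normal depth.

Manning's equation rearranged: A R^(2/3) = nQ / (1·√S) = 0.034 × 2.87 / (√0.00058) = 4.052.
Trying y = 2.4 m: A R^(2/3) = 5.853 — high.
Trying y = 1.74 m: A R^(2/3) = 2.483 — low.
Trying y = 2.09 m: A R^(2/3) = 4.048 — ≈ 4.052.

y_n = 2.09 m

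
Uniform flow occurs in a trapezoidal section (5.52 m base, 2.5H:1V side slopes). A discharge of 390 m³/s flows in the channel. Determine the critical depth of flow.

y_c = 4.51 m

At critical depth, Q² T / (g A³) = 1, i.e. A³/T = Q²/g = 390²/9.81 = 15500.
Trying y = 3.54 m: A³/T = 5669 — low.
Trying y = 5.3 m: A³/T = 30750 — high.
Trying y = 4.51 m: A³/T = 15480 — ≈ 15500.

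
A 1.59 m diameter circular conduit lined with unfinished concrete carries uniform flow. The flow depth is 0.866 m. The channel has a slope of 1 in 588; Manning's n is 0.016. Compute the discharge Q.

For a circular section of diameter D = 1.59 m at depth y = 0.866 m, the central angle is θ = 2 arccos(1 − 2y/D) = 3.32 rad. Then A = (D²/8)(θ − sin θ) = 1.106 m² and P = Dθ/2 = 2.64 m.
Hydraulic radius R = A/P = 1.106/2.64 = 0.4188 m.
Manning's equation: Q = (1/n) A R^(2/3) S^(1/2) = (1/0.016) × 1.106 × 0.4188^(2/3) × 0.001701^(1/2) = 1.6 m³/s.

Q = 1.6 m³/s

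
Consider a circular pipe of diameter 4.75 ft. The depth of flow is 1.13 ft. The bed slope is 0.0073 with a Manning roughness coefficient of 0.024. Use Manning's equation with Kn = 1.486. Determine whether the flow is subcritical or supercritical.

subcritical

For a circular section of diameter D = 4.75 ft at depth y = 1.13 ft, the central angle is θ = 2 arccos(1 − 2y/D) = 2.038 rad. Then A = (D²/8)(θ − sin θ) = 3.23 ft² and P = Dθ/2 = 4.84 ft.
Hydraulic radius R = A/P = 3.23/4.84 = 0.6673 ft.
V = (1.486/n) R^(2/3) √S = (1.486/0.024) × 0.6673^(2/3) × √0.0073 = 4.04 ft/s. Hydraulic depth D_h = A/T = 3.23/4.045 = 0.7985 ft.
Froude number Fr = V/√(g·D_h) = 4.04/√(32.2×0.7985) = 0.797, which is less than 1, so the flow is subcritical.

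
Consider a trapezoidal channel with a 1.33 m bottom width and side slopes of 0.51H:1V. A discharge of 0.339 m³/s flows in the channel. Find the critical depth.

At critical depth, Q² T / (g A³) = 1, i.e. A³/T = Q²/g = 0.339²/9.81 = 0.01171.
At y = 0.138 m: A³/T = 0.004907 — too small.
At y = 0.217 m: A³/T = 0.0197 — too large.
At y = 0.183 m: A³/T = 0.01165 — matches.

y_c = 0.183 m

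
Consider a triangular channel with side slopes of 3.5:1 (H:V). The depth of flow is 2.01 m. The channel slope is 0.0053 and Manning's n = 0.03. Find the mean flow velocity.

For a triangular section with side slope z = 3.5: A = zy² = 3.5×2.01² = 14.14 m²; P = 2y√(1+z²) = 2×2.01×3.64 = 14.63 m.
Hydraulic radius R = A/P = 14.14/14.63 = 0.9663 m.
From Manning's equation, V = (1/n) R^(2/3) S^(1/2) = (1/0.03) × 0.9663^(2/3) × 0.0053^(1/2) = 2.37 m/s.

V = 2.37 m/s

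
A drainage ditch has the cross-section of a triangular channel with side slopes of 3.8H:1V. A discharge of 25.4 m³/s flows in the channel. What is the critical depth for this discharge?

y_c = 1.56 m

At critical depth, Q² T / (g A³) = 1, i.e. A³/T = Q²/g = 25.4²/9.81 = 65.77.
At y = 1.24 m: A³/T = 21.17 — low.
At y = 1.56 m: A³/T = 66.71 — matches.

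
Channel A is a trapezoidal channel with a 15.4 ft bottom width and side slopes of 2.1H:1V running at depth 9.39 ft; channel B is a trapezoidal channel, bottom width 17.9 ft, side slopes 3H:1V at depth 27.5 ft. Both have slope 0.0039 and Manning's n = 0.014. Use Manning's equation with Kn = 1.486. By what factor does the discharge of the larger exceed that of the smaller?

15.7

Channel A: With bottom width b = 15.4 ft and side slope z = 2.1: A = (b + zy)y = (15.4 + 2.1×9.39)×9.39 = 329.8 ft²; P = b + 2y√(1+z²) = 15.4 + 2×9.39×2.326 = 59.08 ft. Hydraulic radius R = A/P = 329.8/59.08 = 5.582 ft. Q_A = (1.486/0.014)·329.8·5.582^(2/3)·√0.0039 = 6878 ft³/s.
Channel B: With bottom width b = 17.9 ft and side slope z = 3: A = (b + zy)y = (17.9 + 3×27.5)×27.5 = 2761 ft²; P = b + 2y√(1+z²) = 17.9 + 2×27.5×3.162 = 191.8 ft. Hydraulic radius R = A/P = 2761/191.8 = 14.39 ft. Q_B = (1.486/0.014)·2761·14.39^(2/3)·√0.0039 = 108300 ft³/s.
The larger discharge is 108300 ft³/s and the smaller is 6878 ft³/s; the ratio is 15.7.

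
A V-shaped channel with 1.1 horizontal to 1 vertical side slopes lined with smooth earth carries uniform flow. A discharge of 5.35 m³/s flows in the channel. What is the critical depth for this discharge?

At critical depth, Q² T / (g A³) = 1, i.e. A³/T = Q²/g = 5.35²/9.81 = 2.918.
Trying y = 1.03 m: A³/T = 0.7014 — low.
Trying y = 1.65 m: A³/T = 7.399 — high.
Trying y = 1.37 m: A³/T = 2.92 — ≈ 2.918.

y_c = 1.37 m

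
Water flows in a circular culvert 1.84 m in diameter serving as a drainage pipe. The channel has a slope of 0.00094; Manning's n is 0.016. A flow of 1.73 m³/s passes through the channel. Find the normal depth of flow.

Manning's equation rearranged: A R^(2/3) = nQ / (1·√S) = 0.016 × 1.73 / (√0.00094) = 0.9028.
At y = 1.21 m: A R^(2/3) = 1.219 — too large.
At y = 0.891 m: A R^(2/3) = 0.7501 — too small.
At y = 0.995 m: A R^(2/3) = 0.9028 — close enough.

y_n = 0.995 m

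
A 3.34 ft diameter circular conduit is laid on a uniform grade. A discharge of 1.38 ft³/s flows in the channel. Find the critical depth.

y_c = 0.353 ft

At critical depth, Q² T / (g A³) = 1, i.e. A³/T = Q²/g = 1.38²/32.2 = 0.05914.
Try y = 0.444 ft: A³/T = 0.1458 — too large.
Try y = 0.264 ft: A³/T = 0.01863 — too small.
Try y = 0.353 ft: A³/T = 0.05889 — ≈ 0.05914.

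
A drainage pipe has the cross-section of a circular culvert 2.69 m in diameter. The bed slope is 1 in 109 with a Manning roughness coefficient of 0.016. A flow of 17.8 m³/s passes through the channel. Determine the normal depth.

y_n = 1.63 m

Manning's equation rearranged: A R^(2/3) = nQ / (1·√S) = 0.016 × 17.8 / (√0.009174) = 2.973.
Try y = 1.87 m: A R^(2/3) = 3.619 — high.
Try y = 1.32 m: A R^(2/3) = 2.113 — low.
Try y = 1.63 m: A R^(2/3) = 2.975 — matches.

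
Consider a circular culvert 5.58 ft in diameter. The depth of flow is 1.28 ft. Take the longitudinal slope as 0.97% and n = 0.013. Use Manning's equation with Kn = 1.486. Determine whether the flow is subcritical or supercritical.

supercritical

For a circular section of diameter D = 5.58 ft at depth y = 1.28 ft, the central angle is θ = 2 arccos(1 − 2y/D) = 1.998 rad. Then A = (D²/8)(θ − sin θ) = 4.233 ft² and P = Dθ/2 = 5.574 ft.
Hydraulic radius R = A/P = 4.233/5.574 = 0.7594 ft.
V = (1.486/n) R^(2/3) √S = (1.486/0.013) × 0.7594^(2/3) × √0.0097 = 9.371 ft/s. Hydraulic depth D_h = A/T = 4.233/4.692 = 0.9022 ft.
Froude number Fr = V/√(g·D_h) = 9.371/√(32.2×0.9022) = 1.74, which is greater than 1, so the flow is supercritical.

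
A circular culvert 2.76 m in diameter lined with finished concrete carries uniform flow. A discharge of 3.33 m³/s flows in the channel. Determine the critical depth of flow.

At critical depth, Q² T / (g A³) = 1, i.e. A³/T = Q²/g = 3.33²/9.81 = 1.13.
Trying y = 0.538 m: A³/T = 0.2531 — low.
Trying y = 0.88 m: A³/T = 1.722 — high.
Trying y = 0.789 m: A³/T = 1.128 — close enough.

y_c = 0.789 m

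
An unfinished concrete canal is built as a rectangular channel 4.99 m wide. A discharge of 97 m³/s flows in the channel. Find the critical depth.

For a rectangular channel, critical depth y_c = (q²/g)^(1/3) where q = Q/b = 97/4.99 = 19.44 m²/s.
So y_c = (19.44²/9.81)^(1/3) = 3.38 m.

y_c = 3.38 m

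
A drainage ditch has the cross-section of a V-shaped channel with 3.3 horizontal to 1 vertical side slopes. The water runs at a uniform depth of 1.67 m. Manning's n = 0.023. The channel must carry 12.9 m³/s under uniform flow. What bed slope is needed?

For a triangular section with side slope z = 3.3: A = zy² = 3.3×1.67² = 9.203 m²; P = 2y√(1+z²) = 2×1.67×3.448 = 11.52 m.
Hydraulic radius R = A/P = 9.203/11.52 = 0.7991 m.
From Manning's equation, S = [nQ / (1 A R^(2/3))]² = [0.023 × 12.9 / (1 × 9.203 × 0.7991^(2/3))]² = 0.0014.

S = 0.0014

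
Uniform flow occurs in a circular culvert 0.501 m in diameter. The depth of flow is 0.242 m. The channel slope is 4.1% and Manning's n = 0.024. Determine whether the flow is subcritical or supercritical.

For a circular section of diameter D = 0.501 m at depth y = 0.242 m, the central angle is θ = 2 arccos(1 − 2y/D) = 3.074 rad. Then A = (D²/8)(θ − sin θ) = 0.09431 m² and P = Dθ/2 = 0.77 m.
Hydraulic radius R = A/P = 0.09431/0.77 = 0.1225 m.
V = (1/n) R^(2/3) √S = (1/0.024) × 0.1225^(2/3) × √0.041 = 2.081 m/s. Hydraulic depth D_h = A/T = 0.09431/0.5007 = 0.1884 m.
Froude number Fr = V/√(g·D_h) = 2.081/√(9.81×0.1884) = 1.53, which is greater than 1, so the flow is supercritical.

supercritical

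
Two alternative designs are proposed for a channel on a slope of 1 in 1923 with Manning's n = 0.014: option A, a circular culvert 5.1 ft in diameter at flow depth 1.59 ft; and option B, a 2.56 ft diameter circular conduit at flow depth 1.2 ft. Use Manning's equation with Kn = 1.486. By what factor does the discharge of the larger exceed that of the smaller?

2.96

Channel A: For a circular section of diameter D = 5.1 ft at depth y = 1.59 ft, the central angle is θ = 2 arccos(1 − 2y/D) = 2.37 rad. Then A = (D²/8)(θ − sin θ) = 5.436 ft² and P = Dθ/2 = 6.043 ft. Hydraulic radius R = A/P = 5.436/6.043 = 0.8997 ft. Q_A = (1.486/0.014)·5.436·0.8997^(2/3)·√0.00052 = 12.26 ft³/s.
Channel B: For a circular section of diameter D = 2.56 ft at depth y = 1.2 ft, the central angle is θ = 2 arccos(1 − 2y/D) = 3.017 rad. Then A = (D²/8)(θ − sin θ) = 2.369 ft² and P = Dθ/2 = 3.861 ft. Hydraulic radius R = A/P = 2.369/3.861 = 0.6135 ft. Q_B = (1.486/0.014)·2.369·0.6135^(2/3)·√0.00052 = 4.14 ft³/s.
The larger discharge is 12.26 ft³/s and the smaller is 4.14 ft³/s; the ratio is 2.96.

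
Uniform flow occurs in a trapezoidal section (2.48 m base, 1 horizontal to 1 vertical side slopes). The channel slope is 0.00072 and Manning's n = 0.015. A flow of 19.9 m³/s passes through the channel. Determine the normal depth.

Manning's equation rearranged: A R^(2/3) = nQ / (1·√S) = 0.015 × 19.9 / (√0.00072) = 11.12.
Trying y = 2.57 m: A R^(2/3) = 15.71 — too large.
Trying y = 1.94 m: A R^(2/3) = 9.005 — too small.
Trying y = 2.16 m: A R^(2/3) = 11.11 — ≈ 11.12.

y_n = 2.16 m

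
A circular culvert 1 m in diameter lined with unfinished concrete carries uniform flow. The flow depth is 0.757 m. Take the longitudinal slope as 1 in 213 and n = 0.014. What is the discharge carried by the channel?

Q = 1.41 m³/s

For a circular section of diameter D = 1 m at depth y = 0.757 m, the central angle is θ = 2 arccos(1 − 2y/D) = 4.221 rad. Then A = (D²/8)(θ − sin θ) = 0.6379 m² and P = Dθ/2 = 2.111 m.
Hydraulic radius R = A/P = 0.6379/2.111 = 0.3022 m.
Manning's equation: Q = (1/n) A R^(2/3) S^(1/2) = (1/0.014) × 0.6379 × 0.3022^(2/3) × 0.004695^(1/2) = 1.41 m³/s.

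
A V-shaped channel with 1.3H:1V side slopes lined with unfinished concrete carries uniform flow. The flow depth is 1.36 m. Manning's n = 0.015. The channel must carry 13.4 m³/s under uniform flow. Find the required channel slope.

For a triangular section with side slope z = 1.3: A = zy² = 1.3×1.36² = 2.404 m²; P = 2y√(1+z²) = 2×1.36×1.64 = 4.461 m.
Hydraulic radius R = A/P = 2.404/4.461 = 0.539 m.
From Manning's equation, S = [nQ / (1 A R^(2/3))]² = [0.015 × 13.4 / (1 × 2.404 × 0.539^(2/3))]² = 0.0159.

S = 0.0159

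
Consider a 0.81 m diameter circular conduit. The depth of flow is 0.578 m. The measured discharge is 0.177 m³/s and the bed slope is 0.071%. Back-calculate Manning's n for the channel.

n = 0.023

For a circular section of diameter D = 0.81 m at depth y = 0.578 m, the central angle is θ = 2 arccos(1 − 2y/D) = 4.024 rad. Then A = (D²/8)(θ − sin θ) = 0.3934 m² and P = Dθ/2 = 1.63 m.
Hydraulic radius R = A/P = 0.3934/1.63 = 0.2414 m.
Rearranging Manning's equation: n = (1/Q) A R^(2/3) S^(1/2) = (1/0.177) × 0.3934 × 0.2414^(2/3) × √0.00071 = 0.023.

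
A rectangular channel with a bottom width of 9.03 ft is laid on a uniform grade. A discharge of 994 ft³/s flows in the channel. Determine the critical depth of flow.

y_c = 7.22 ft

For a rectangular channel, critical depth y_c = (q²/g)^(1/3) where q = Q/b = 994/9.03 = 110.1 ft²/s.
So y_c = (110.1²/32.2)^(1/3) = 7.22 ft.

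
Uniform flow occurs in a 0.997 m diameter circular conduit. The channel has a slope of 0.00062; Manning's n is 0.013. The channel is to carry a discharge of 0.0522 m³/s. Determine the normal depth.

Manning's equation rearranged: A R^(2/3) = nQ / (1·√S) = 0.013 × 0.0522 / (√0.00062) = 0.02725.
Trying y = 0.148 m: A R^(2/3) = 0.01471 — short.
Trying y = 0.225 m: A R^(2/3) = 0.03454 — over.
Trying y = 0.2 m: A R^(2/3) = 0.02724 — close enough.

y_n = 0.2 m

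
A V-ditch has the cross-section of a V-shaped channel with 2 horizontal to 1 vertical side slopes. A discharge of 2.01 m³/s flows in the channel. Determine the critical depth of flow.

y_c = 0.729 m

At critical depth, Q² T / (g A³) = 1, i.e. A³/T = Q²/g = 2.01²/9.81 = 0.4118.
At y = 0.885 m: A³/T = 1.086 — over.
At y = 0.533 m: A³/T = 0.08603 — short.
At y = 0.729 m: A³/T = 0.4118 — ≈ 0.4118.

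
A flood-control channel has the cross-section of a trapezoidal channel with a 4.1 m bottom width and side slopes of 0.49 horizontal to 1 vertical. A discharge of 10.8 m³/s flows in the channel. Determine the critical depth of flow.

At critical depth, Q² T / (g A³) = 1, i.e. A³/T = Q²/g = 10.8²/9.81 = 11.89.
Try y = 0.647 m: A³/T = 4.93 — low.
Try y = 0.953 m: A³/T = 16.38 — high.
Try y = 0.86 m: A³/T = 11.89 — close enough.

y_c = 0.86 m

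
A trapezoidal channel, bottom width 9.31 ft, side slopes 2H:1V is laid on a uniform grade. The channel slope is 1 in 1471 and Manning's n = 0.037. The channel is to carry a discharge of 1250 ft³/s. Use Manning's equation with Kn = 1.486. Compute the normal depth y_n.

y_n = 11.3 ft

Manning's equation rearranged: A R^(2/3) = nQ / (1.486·√S) = 0.037 × 1250 / (1.486 × √0.0006798) = 1194.
At y = 13.4 ft: A R^(2/3) = 1769 — too large.
At y = 8.09 ft: A R^(2/3) = 564.8 — too small.
At y = 11.3 ft: A R^(2/3) = 1194 — ≈ 1194.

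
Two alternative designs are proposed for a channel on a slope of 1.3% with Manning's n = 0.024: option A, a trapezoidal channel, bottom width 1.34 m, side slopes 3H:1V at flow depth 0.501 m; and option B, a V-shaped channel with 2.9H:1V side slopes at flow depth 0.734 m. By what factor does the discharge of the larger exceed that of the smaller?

Channel A: With bottom width b = 1.34 m and side slope z = 3: A = (b + zy)y = (1.34 + 3×0.501)×0.501 = 1.424 m²; P = b + 2y√(1+z²) = 1.34 + 2×0.501×3.162 = 4.509 m. Hydraulic radius R = A/P = 1.424/4.509 = 0.3159 m. Q_A = (1/0.024)·1.424·0.3159^(2/3)·√0.013 = 3.139 m³/s.
Channel B: For a triangular section with side slope z = 2.9: A = zy² = 2.9×0.734² = 1.562 m²; P = 2y√(1+z²) = 2×0.734×3.068 = 4.503 m. Hydraulic radius R = A/P = 1.562/4.503 = 0.347 m. Q_B = (1/0.024)·1.562·0.347^(2/3)·√0.013 = 3.665 m³/s.
The larger discharge is 3.665 m³/s and the smaller is 3.139 m³/s; the ratio is 1.17.

1.17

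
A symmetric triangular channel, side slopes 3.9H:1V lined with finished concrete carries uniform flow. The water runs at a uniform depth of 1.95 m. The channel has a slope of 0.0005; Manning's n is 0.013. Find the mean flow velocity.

For a triangular section with side slope z = 3.9: A = zy² = 3.9×1.95² = 14.83 m²; P = 2y√(1+z²) = 2×1.95×4.026 = 15.7 m.
Hydraulic radius R = A/P = 14.83/15.7 = 0.9444 m.
From Manning's equation, V = (1/n) R^(2/3) S^(1/2) = (1/0.013) × 0.9444^(2/3) × 0.0005^(1/2) = 1.66 m/s.

V = 1.66 m/s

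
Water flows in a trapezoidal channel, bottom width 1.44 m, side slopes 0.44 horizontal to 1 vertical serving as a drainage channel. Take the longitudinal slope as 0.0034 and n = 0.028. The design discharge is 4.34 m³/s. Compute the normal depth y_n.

Manning's equation rearranged: A R^(2/3) = nQ / (1·√S) = 0.028 × 4.34 / (√0.0034) = 2.084.
Try y = 1.1 m: A R^(2/3) = 1.422 — short.
Try y = 1.55 m: A R^(2/3) = 2.547 — over.
Try y = 1.38 m: A R^(2/3) = 2.085 — ≈ 2.084.

y_n = 1.38 m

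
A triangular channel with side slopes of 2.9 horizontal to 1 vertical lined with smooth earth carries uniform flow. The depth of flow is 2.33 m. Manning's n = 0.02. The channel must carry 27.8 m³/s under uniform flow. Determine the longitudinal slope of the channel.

S = 0.0011

For a triangular section with side slope z = 2.9: A = zy² = 2.9×2.33² = 15.74 m²; P = 2y√(1+z²) = 2×2.33×3.068 = 14.29 m.
Hydraulic radius R = A/P = 15.74/14.29 = 1.101 m.
From Manning's equation, S = [nQ / (1 A R^(2/3))]² = [0.02 × 27.8 / (1 × 15.74 × 1.101^(2/3))]² = 0.0011.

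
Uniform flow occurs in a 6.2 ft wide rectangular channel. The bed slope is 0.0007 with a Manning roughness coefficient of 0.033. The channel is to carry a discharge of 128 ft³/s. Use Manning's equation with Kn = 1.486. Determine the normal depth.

y_n = 9.79 ft

Manning's equation rearranged: A R^(2/3) = nQ / (1.486·√S) = 0.033 × 128 / (1.486 × √0.0007) = 107.4.
Try y = 7.33 ft: A R^(2/3) = 76.37 — low.
Try y = 11.1 ft: A R^(2/3) = 124.2 — high.
Try y = 9.79 ft: A R^(2/3) = 107.4 — matches.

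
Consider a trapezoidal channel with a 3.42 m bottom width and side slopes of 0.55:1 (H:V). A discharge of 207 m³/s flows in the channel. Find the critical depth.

y_c = 5.39 m

At critical depth, Q² T / (g A³) = 1, i.e. A³/T = Q²/g = 207²/9.81 = 4368.
Try y = 5.89 m: A³/T = 6096 — high.
Try y = 4.48 m: A³/T = 2194 — low.
Try y = 5.39 m: A³/T = 4359 — close enough.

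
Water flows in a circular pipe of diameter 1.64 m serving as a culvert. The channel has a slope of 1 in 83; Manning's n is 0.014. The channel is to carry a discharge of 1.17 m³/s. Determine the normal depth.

y_n = 0.396 m

Manning's equation rearranged: A R^(2/3) = nQ / (1·√S) = 0.014 × 1.17 / (√0.01205) = 0.1492.
Trying y = 0.314 m: A R^(2/3) = 0.09345 — low.
Trying y = 0.5 m: A R^(2/3) = 0.2355 — high.
Trying y = 0.396 m: A R^(2/3) = 0.149 — ≈ 0.1492.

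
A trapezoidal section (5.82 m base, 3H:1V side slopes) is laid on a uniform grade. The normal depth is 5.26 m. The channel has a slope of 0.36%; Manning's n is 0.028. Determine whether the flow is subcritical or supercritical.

With bottom width b = 5.82 m and side slope z = 3: A = (b + zy)y = (5.82 + 3×5.26)×5.26 = 113.6 m²; P = b + 2y√(1+z²) = 5.82 + 2×5.26×3.162 = 39.09 m.
Hydraulic radius R = A/P = 113.6/39.09 = 2.907 m.
V = (1/n) R^(2/3) √S = (1/0.028) × 2.907^(2/3) × √0.0036 = 4.364 m/s. Hydraulic depth D_h = A/T = 113.6/37.38 = 3.039 m.
Froude number Fr = V/√(g·D_h) = 4.364/√(9.81×3.039) = 0.799, which is less than 1, so the flow is subcritical.

subcritical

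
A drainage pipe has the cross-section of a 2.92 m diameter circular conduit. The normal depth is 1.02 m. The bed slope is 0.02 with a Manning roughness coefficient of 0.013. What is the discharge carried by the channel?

For a circular section of diameter D = 2.92 m at depth y = 1.02 m, the central angle is θ = 2 arccos(1 − 2y/D) = 2.529 rad. Then A = (D²/8)(θ − sin θ) = 2.083 m² and P = Dθ/2 = 3.693 m.
Hydraulic radius R = A/P = 2.083/3.693 = 0.5641 m.
Manning's equation: Q = (1/n) A R^(2/3) S^(1/2) = (1/0.013) × 2.083 × 0.5641^(2/3) × 0.02^(1/2) = 15.5 m³/s.

Q = 15.5 m³/s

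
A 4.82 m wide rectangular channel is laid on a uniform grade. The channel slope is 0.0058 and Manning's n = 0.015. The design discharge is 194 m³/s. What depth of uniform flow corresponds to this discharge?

y_n = 5.6 m

Manning's equation rearranged: A R^(2/3) = nQ / (1·√S) = 0.015 × 194 / (√0.0058) = 38.21.
At y = 6.21 m: A R^(2/3) = 43.24 — high.
At y = 5.6 m: A R^(2/3) = 38.22 — matches.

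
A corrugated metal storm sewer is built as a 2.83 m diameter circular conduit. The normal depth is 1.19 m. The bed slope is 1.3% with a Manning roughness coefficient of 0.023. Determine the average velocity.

V = 3.64 m/s

For a circular section of diameter D = 2.83 m at depth y = 1.19 m, the central angle is θ = 2 arccos(1 − 2y/D) = 2.822 rad. Then A = (D²/8)(θ − sin θ) = 2.511 m² and P = Dθ/2 = 3.993 m.
Hydraulic radius R = A/P = 2.511/3.993 = 0.6288 m.
From Manning's equation, V = (1/n) R^(2/3) S^(1/2) = (1/0.023) × 0.6288^(2/3) × 0.013^(1/2) = 3.64 m/s.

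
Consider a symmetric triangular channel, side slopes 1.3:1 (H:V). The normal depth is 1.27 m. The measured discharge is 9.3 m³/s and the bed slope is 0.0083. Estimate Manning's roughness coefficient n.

For a triangular section with side slope z = 1.3: A = zy² = 1.3×1.27² = 2.097 m²; P = 2y√(1+z²) = 2×1.27×1.64 = 4.166 m.
Hydraulic radius R = A/P = 2.097/4.166 = 0.5033 m.
Rearranging Manning's equation: n = (1/Q) A R^(2/3) S^(1/2) = (1/9.3) × 2.097 × 0.5033^(2/3) × √0.0083 = 0.013.

n = 0.013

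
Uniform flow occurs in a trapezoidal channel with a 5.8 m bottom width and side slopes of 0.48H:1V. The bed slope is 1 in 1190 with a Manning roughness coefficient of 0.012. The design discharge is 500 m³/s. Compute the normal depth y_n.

Manning's equation rearranged: A R^(2/3) = nQ / (1·√S) = 0.012 × 500 / (√0.0008403) = 207.
Try y = 11.3 m: A R^(2/3) = 325.4 — too large.
Try y = 7.14 m: A R^(2/3) = 138.4 — too small.
Try y = 8.9 m: A R^(2/3) = 207 — close enough.

y_n = 8.9 m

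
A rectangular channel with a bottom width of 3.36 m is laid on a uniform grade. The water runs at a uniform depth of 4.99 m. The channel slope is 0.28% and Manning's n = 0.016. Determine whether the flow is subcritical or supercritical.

subcritical

Flow area A = b·y = 3.36 × 4.99 = 16.77 m². Wetted perimeter P = b + 2y = 3.36 + 2×4.99 = 13.34 m.
Hydraulic radius R = A/P = 16.77/13.34 = 1.257 m.
V = (1/n) R^(2/3) √S = (1/0.016) × 1.257^(2/3) × √0.0028 = 3.852 m/s. Hydraulic depth D_h = A/T = 16.77/3.36 = 4.99 m.
Froude number Fr = V/√(g·D_h) = 3.852/√(9.81×4.99) = 0.551, which is less than 1, so the flow is subcritical.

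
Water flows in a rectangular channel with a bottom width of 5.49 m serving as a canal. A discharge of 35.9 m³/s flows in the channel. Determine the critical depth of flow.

For a rectangular channel, critical depth y_c = (q²/g)^(1/3) where q = Q/b = 35.9/5.49 = 6.539 m²/s.
So y_c = (6.539²/9.81)^(1/3) = 1.63 m.

y_c = 1.63 m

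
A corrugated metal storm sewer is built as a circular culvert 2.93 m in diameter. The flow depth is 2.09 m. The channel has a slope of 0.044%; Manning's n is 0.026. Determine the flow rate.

For a circular section of diameter D = 2.93 m at depth y = 2.09 m, the central angle is θ = 2 arccos(1 − 2y/D) = 4.023 rad. Then A = (D²/8)(θ − sin θ) = 5.145 m² and P = Dθ/2 = 5.894 m.
Hydraulic radius R = A/P = 5.145/5.894 = 0.873 m.
Manning's equation: Q = (1/n) A R^(2/3) S^(1/2) = (1/0.026) × 5.145 × 0.873^(2/3) × 0.00044^(1/2) = 3.79 m³/s.

Q = 3.79 m³/s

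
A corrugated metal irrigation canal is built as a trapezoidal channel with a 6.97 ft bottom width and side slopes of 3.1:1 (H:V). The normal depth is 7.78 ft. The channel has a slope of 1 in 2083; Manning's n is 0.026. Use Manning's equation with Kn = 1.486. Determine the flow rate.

With bottom width b = 6.97 ft and side slope z = 3.1: A = (b + zy)y = (6.97 + 3.1×7.78)×7.78 = 241.9 ft²; P = b + 2y√(1+z²) = 6.97 + 2×7.78×3.257 = 57.65 ft.
Hydraulic radius R = A/P = 241.9/57.65 = 4.195 ft.
Manning's equation: Q = (1.486/n) A R^(2/3) S^(1/2) = (1.486/0.026) × 241.9 × 4.195^(2/3) × 0.0004801^(1/2) = 788 ft³/s.

Q = 788 ft³/s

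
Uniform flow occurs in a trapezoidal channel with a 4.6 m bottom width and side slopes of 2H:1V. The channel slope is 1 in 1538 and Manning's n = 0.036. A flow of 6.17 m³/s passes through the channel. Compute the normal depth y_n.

y_n = 1.3 m

Manning's equation rearranged: A R^(2/3) = nQ / (1·√S) = 0.036 × 6.17 / (√0.0006502) = 8.711.
At y = 1.57 m: A R^(2/3) = 12.52 — too large.
At y = 1.3 m: A R^(2/3) = 8.717 — close enough.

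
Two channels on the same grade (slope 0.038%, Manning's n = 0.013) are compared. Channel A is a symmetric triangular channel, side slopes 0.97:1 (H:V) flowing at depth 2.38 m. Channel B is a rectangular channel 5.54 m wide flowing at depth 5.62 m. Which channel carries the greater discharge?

channel B

Channel A: For a triangular section with side slope z = 0.97: A = zy² = 0.97×2.38² = 5.494 m²; P = 2y√(1+z²) = 2×2.38×1.393 = 6.631 m. Hydraulic radius R = A/P = 5.494/6.631 = 0.8285 m. Q_A = (1/0.013)·5.494·0.8285^(2/3)·√0.00038 = 7.268 m³/s.
Channel B: Flow area A = b·y = 5.54 × 5.62 = 31.13 m². Wetted perimeter P = b + 2y = 5.54 + 2×5.62 = 16.78 m. Hydraulic radius R = A/P = 31.13/16.78 = 1.855 m. Q_B = (1/0.013)·31.13·1.855^(2/3)·√0.00038 = 70.5 m³/s.
Q_A = 7.268 m³/s vs Q_B = 70.5 m³/s, so channel B carries more.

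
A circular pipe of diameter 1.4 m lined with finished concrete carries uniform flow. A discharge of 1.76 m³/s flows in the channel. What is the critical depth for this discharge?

y_c = 0.694 m

At critical depth, Q² T / (g A³) = 1, i.e. A³/T = Q²/g = 1.76²/9.81 = 0.3158.
Try y = 0.623 m: A³/T = 0.2086 — short.
Try y = 0.843 m: A³/T = 0.6628 — over.
Try y = 0.694 m: A³/T = 0.3152 — close enough.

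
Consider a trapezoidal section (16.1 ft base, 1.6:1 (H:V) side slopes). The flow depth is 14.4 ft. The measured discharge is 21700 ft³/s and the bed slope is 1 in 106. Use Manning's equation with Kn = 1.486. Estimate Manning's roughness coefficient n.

n = 0.015

With bottom width b = 16.1 ft and side slope z = 1.6: A = (b + zy)y = (16.1 + 1.6×14.4)×14.4 = 563.6 ft²; P = b + 2y√(1+z²) = 16.1 + 2×14.4×1.887 = 70.44 ft.
Hydraulic radius R = A/P = 563.6/70.44 = 8.001 ft.
Rearranging Manning's equation: n = (1.486/Q) A R^(2/3) S^(1/2) = (1.486/21700) × 563.6 × 8.001^(2/3) × √0.009434 = 0.015.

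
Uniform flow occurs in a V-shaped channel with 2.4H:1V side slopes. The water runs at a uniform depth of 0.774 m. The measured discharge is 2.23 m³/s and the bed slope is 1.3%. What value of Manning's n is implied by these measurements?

n = 0.037

For a triangular section with side slope z = 2.4: A = zy² = 2.4×0.774² = 1.438 m²; P = 2y√(1+z²) = 2×0.774×2.6 = 4.025 m.
Hydraulic radius R = A/P = 1.438/4.025 = 0.3572 m.
Rearranging Manning's equation: n = (1/Q) A R^(2/3) S^(1/2) = (1/2.23) × 1.438 × 0.3572^(2/3) × √0.013 = 0.037.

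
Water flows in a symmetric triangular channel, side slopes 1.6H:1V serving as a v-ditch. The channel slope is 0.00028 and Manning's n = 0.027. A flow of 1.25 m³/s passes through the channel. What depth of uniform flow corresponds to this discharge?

y_n = 1.35 m

Manning's equation rearranged: A R^(2/3) = nQ / (1·√S) = 0.027 × 1.25 / (√0.00028) = 2.017.
At y = 1.06 m: A R^(2/3) = 1.055 — low.
At y = 1.64 m: A R^(2/3) = 3.378 — high.
At y = 1.35 m: A R^(2/3) = 2.01 — ≈ 2.017.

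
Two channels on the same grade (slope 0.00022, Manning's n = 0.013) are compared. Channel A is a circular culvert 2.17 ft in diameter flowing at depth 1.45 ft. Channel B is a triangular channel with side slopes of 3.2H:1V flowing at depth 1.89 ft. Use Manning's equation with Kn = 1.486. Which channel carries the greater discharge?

channel B

Channel A: For a circular section of diameter D = 2.17 ft at depth y = 1.45 ft, the central angle is θ = 2 arccos(1 − 2y/D) = 3.828 rad. Then A = (D²/8)(θ − sin θ) = 2.626 ft² and P = Dθ/2 = 4.153 ft. Hydraulic radius R = A/P = 2.626/4.153 = 0.6323 ft. Q_A = (1.486/0.013)·2.626·0.6323^(2/3)·√0.00022 = 3.28 ft³/s.
Channel B: For a triangular section with side slope z = 3.2: A = zy² = 3.2×1.89² = 11.43 ft²; P = 2y√(1+z²) = 2×1.89×3.353 = 12.67 ft. Hydraulic radius R = A/P = 11.43/12.67 = 0.902 ft. Q_B = (1.486/0.013)·11.43·0.902^(2/3)·√0.00022 = 18.09 ft³/s.
Q_A = 3.28 ft³/s vs Q_B = 18.09 ft³/s, so channel B carries more.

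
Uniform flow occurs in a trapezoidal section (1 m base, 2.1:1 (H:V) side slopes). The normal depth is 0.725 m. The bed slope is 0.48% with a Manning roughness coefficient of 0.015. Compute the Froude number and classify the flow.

With bottom width b = 1 m and side slope z = 2.1: A = (b + zy)y = (1 + 2.1×0.725)×0.725 = 1.829 m²; P = b + 2y√(1+z²) = 1 + 2×0.725×2.326 = 4.373 m.
Hydraulic radius R = A/P = 1.829/4.373 = 0.4182 m.
V = (1/n) R^(2/3) √S = (1/0.015) × 0.4182^(2/3) × √0.0048 = 2.583 m/s. Hydraulic depth D_h = A/T = 1.829/4.045 = 0.4521 m.
Froude number Fr = V/√(g·D_h) = 2.583/√(9.81×0.4521) = 1.23, which is greater than 1, so the flow is supercritical.

supercritical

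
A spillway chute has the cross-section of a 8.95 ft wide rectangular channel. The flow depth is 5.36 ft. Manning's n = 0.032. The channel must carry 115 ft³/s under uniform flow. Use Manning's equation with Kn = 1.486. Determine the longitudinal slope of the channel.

S = 0.000812

Flow area A = b·y = 8.95 × 5.36 = 47.97 ft². Wetted perimeter P = b + 2y = 8.95 + 2×5.36 = 19.67 ft.
Hydraulic radius R = A/P = 47.97/19.67 = 2.439 ft.
From Manning's equation, S = [nQ / (1.486 A R^(2/3))]² = [0.032 × 115 / (1.486 × 47.97 × 2.439^(2/3))]² = 0.000812.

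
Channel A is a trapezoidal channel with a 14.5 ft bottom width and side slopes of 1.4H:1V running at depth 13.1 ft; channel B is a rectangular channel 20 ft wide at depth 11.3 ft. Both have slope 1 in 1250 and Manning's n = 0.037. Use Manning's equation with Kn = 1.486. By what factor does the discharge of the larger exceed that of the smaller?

2.34

Channel A: With bottom width b = 14.5 ft and side slope z = 1.4: A = (b + zy)y = (14.5 + 1.4×13.1)×13.1 = 430.2 ft²; P = b + 2y√(1+z²) = 14.5 + 2×13.1×1.72 = 59.58 ft. Hydraulic radius R = A/P = 430.2/59.58 = 7.221 ft. Q_A = (1.486/0.037)·430.2·7.221^(2/3)·√0.0008 = 1826 ft³/s.
Channel B: Flow area A = b·y = 20 × 11.3 = 226 ft². Wetted perimeter P = b + 2y = 20 + 2×11.3 = 42.6 ft. Hydraulic radius R = A/P = 226/42.6 = 5.305 ft. Q_B = (1.486/0.037)·226·5.305^(2/3)·√0.0008 = 780.9 ft³/s.
The larger discharge is 1826 ft³/s and the smaller is 780.9 ft³/s; the ratio is 2.34.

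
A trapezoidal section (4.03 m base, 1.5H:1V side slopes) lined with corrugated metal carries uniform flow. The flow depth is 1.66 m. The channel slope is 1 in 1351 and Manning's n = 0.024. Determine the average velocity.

With bottom width b = 4.03 m and side slope z = 1.5: A = (b + zy)y = (4.03 + 1.5×1.66)×1.66 = 10.82 m²; P = b + 2y√(1+z²) = 4.03 + 2×1.66×1.803 = 10.02 m.
Hydraulic radius R = A/P = 10.82/10.02 = 1.081 m.
From Manning's equation, V = (1/n) R^(2/3) S^(1/2) = (1/0.024) × 1.081^(2/3) × 0.0007402^(1/2) = 1.19 m/s.

V = 1.19 m/s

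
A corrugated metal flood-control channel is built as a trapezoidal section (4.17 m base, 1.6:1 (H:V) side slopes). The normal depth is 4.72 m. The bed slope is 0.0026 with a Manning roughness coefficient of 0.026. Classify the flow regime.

subcritical

With bottom width b = 4.17 m and side slope z = 1.6: A = (b + zy)y = (4.17 + 1.6×4.72)×4.72 = 55.33 m²; P = b + 2y√(1+z²) = 4.17 + 2×4.72×1.887 = 21.98 m.
Hydraulic radius R = A/P = 55.33/21.98 = 2.517 m.
V = (1/n) R^(2/3) √S = (1/0.026) × 2.517^(2/3) × √0.0026 = 3.629 m/s. Hydraulic depth D_h = A/T = 55.33/19.27 = 2.871 m.
Froude number Fr = V/√(g·D_h) = 3.629/√(9.81×2.871) = 0.684, which is less than 1, so the flow is subcritical.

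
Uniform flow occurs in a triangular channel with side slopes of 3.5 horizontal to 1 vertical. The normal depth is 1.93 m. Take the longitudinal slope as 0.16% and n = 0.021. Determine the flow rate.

Q = 23.6 m³/s

For a triangular section with side slope z = 3.5: A = zy² = 3.5×1.93² = 13.04 m²; P = 2y√(1+z²) = 2×1.93×3.64 = 14.05 m.
Hydraulic radius R = A/P = 13.04/14.05 = 0.9279 m.
Manning's equation: Q = (1/n) A R^(2/3) S^(1/2) = (1/0.021) × 13.04 × 0.9279^(2/3) × 0.0016^(1/2) = 23.6 m³/s.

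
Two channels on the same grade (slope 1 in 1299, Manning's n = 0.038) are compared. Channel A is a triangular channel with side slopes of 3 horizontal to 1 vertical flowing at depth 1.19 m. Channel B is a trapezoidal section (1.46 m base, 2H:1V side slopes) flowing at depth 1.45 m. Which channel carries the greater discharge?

Channel A: For a triangular section with side slope z = 3: A = zy² = 3×1.19² = 4.248 m²; P = 2y√(1+z²) = 2×1.19×3.162 = 7.526 m. Hydraulic radius R = A/P = 4.248/7.526 = 0.5645 m. Q_A = (1/0.038)·4.248·0.5645^(2/3)·√0.0007698 = 2.119 m³/s.
Channel B: With bottom width b = 1.46 m and side slope z = 2: A = (b + zy)y = (1.46 + 2×1.45)×1.45 = 6.322 m²; P = b + 2y√(1+z²) = 1.46 + 2×1.45×2.236 = 7.945 m. Hydraulic radius R = A/P = 6.322/7.945 = 0.7958 m. Q_B = (1/0.038)·6.322·0.7958^(2/3)·√0.0007698 = 3.964 m³/s.
Q_A = 2.119 m³/s vs Q_B = 3.964 m³/s, so channel B carries more.

channel B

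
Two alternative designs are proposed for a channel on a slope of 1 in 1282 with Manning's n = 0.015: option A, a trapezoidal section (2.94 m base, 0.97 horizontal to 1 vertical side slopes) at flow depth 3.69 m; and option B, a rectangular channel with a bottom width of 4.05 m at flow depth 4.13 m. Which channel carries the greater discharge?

channel A

Channel A: With bottom width b = 2.94 m and side slope z = 0.97: A = (b + zy)y = (2.94 + 0.97×3.69)×3.69 = 24.06 m²; P = b + 2y√(1+z²) = 2.94 + 2×3.69×1.393 = 13.22 m. Hydraulic radius R = A/P = 24.06/13.22 = 1.819 m. Q_A = (1/0.015)·24.06·1.819^(2/3)·√0.00078 = 66.76 m³/s.
Channel B: Flow area A = b·y = 4.05 × 4.13 = 16.73 m². Wetted perimeter P = b + 2y = 4.05 + 2×4.13 = 12.31 m. Hydraulic radius R = A/P = 16.73/12.31 = 1.359 m. Q_B = (1/0.015)·16.73·1.359^(2/3)·√0.00078 = 38.21 m³/s.
Q_A = 66.76 m³/s vs Q_B = 38.21 m³/s, so channel A carries more.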